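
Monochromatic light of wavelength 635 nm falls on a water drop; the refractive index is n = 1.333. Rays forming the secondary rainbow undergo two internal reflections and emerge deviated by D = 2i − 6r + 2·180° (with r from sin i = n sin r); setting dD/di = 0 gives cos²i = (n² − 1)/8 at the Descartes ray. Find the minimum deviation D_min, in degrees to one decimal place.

230.9°

cos²i = (1.77689 − 1)/8 = 0.09711; i = arccos(0.31163) = 71.843°.
sin r = sin 71.843°/1.333 = 0.71283; r = 45.466°.
D_min = 2·71.843° − 6·45.466° + 360° = 230.891°.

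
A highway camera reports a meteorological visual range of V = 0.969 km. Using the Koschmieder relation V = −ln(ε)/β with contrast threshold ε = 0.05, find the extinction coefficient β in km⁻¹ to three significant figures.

3.09 km⁻¹

β = −ln(0.05) / V = 2.996 / 0.969 = 3.0916 km⁻¹.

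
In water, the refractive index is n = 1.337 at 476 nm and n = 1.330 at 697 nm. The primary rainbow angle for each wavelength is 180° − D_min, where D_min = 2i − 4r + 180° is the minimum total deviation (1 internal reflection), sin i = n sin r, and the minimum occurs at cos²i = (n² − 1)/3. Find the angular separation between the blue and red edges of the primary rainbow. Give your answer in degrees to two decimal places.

1.02°

At 476 nm (n = 1.337): cos²i = 0.26252 → i = 59.178°, r = 39.964°, D_min = 138.500°, rainbow angle = 41.500°.
At 697 nm (n = 1.330): cos²i = 0.25630 → i = 59.585°, r = 40.422°, D_min = 137.484°, rainbow angle = 42.516°.
Angular width = |41.500° − 42.516°| = 1.016°.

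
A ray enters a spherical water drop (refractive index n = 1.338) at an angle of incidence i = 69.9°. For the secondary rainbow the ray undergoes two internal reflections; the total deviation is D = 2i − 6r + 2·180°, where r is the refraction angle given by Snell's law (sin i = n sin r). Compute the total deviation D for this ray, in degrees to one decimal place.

sin r = sin 69.9° / 1.338 = 0.9391/1.338 = 0.7019; r = 44.58°.
D = 2·69.9° − 6·44.58° + 2·180° = 139.80° − 267.46° + 360° = 232.34°.

232.3°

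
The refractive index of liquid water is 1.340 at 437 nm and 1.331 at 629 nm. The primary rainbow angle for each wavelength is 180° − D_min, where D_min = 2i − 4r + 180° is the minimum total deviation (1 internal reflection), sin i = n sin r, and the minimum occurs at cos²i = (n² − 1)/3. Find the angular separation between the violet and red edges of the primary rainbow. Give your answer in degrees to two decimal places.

At 437 nm (n = 1.340): cos²i = 0.26520 → i = 59.004°, r = 39.770°, D_min = 138.929°, rainbow angle = 41.071°.
At 629 nm (n = 1.331): cos²i = 0.25719 → i = 59.527°, r = 40.356°, D_min = 137.630°, rainbow angle = 42.370°.
Angular width = |41.071° − 42.370°| = 1.299°.

1.30°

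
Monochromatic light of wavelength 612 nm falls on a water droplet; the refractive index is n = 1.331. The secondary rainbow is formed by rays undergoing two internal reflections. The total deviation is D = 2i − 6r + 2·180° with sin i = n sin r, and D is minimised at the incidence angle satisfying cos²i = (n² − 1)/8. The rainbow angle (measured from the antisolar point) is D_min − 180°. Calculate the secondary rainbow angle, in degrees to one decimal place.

50.4°

cos²i = (1.77156 − 1)/8 = 0.09645; i = arccos(0.31056) = 71.907°.
sin r = sin 71.907°/1.331 = 0.71417; r = 45.575°.
D_min = 2·71.907° − 6·45.575° + 360° = 230.365°.
Rainbow angle = D_min − 180° = 50.365°.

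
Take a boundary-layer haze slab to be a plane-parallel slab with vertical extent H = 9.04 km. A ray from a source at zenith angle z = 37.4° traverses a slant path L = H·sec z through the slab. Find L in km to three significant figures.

sec z = 1/cos 37.4° = 1.2588.
L = 9.04 × 1.2588 = 11.379 km.

11.4 km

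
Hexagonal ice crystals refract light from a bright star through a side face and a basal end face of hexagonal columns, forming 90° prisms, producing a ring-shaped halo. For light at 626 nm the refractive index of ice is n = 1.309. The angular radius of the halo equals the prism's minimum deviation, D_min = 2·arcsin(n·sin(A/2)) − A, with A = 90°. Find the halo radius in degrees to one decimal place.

n·sin(A/2) = 1.309 × sin 45° = 1.309 × 0.7071 = 0.9256.
D_min = 2·arcsin(0.9256) − 90° = 2 × 67.759° − 90° = 45.519°.

45.5°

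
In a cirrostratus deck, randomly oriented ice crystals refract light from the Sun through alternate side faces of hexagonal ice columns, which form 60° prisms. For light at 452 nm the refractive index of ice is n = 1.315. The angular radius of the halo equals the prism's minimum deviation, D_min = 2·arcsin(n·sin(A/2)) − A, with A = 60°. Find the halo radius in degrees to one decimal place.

22.2°

n·sin(A/2) = 1.315 × sin 30° = 1.315 × 0.5000 = 0.6575.
D_min = 2·arcsin(0.6575) − 60° = 2 × 41.109° − 60° = 22.219°.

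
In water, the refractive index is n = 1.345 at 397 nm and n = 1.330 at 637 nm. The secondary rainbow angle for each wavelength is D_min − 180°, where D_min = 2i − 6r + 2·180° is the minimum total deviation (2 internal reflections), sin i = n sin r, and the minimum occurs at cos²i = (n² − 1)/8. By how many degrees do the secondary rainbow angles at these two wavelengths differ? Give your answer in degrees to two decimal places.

3.89°

At 397 nm (n = 1.345): cos²i = 0.10113 → i = 71.458°, r = 44.821°, D_min = 233.987°, rainbow angle = 53.987°.
At 637 nm (n = 1.330): cos²i = 0.09611 → i = 71.940°, r = 45.630°, D_min = 230.101°, rainbow angle = 50.101°.
Angular width = |53.987° − 50.101°| = 3.886°.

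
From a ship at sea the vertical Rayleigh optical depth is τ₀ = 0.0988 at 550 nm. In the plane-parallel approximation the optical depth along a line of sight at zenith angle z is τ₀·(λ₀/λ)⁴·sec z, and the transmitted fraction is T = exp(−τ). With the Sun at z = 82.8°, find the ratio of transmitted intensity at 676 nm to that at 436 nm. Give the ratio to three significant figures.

Airmass: sec 82.8° = 7.9787.
τ(676 nm) = 0.0988 × (550/676)⁴ × 7.9787 = 0.0988 × 0.4382 × 7.9787 = 0.3454.
τ(436 nm) = 0.0988 × (550/436)⁴ × 7.9787 = 0.0988 × 2.5322 × 7.9787 = 1.9962.
T(676)/T(436) = exp(τ_B − τ_A) = exp(1.6507) = 5.2108.

5.21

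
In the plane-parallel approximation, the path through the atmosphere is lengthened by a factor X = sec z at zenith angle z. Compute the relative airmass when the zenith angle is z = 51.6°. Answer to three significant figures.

X = sec z = 1/cos 51.6° = 1/0.6211 = 1.6099.

1.61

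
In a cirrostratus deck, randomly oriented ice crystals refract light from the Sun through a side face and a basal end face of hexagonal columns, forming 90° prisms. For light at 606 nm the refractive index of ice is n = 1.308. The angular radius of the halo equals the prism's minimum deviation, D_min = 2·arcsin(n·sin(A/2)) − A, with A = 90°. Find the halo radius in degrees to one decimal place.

45.3°

n·sin(A/2) = 1.308 × sin 45° = 1.308 × 0.7071 = 0.9249.
D_min = 2·arcsin(0.9249) − 90° = 2 × 67.653° − 90° = 45.305°.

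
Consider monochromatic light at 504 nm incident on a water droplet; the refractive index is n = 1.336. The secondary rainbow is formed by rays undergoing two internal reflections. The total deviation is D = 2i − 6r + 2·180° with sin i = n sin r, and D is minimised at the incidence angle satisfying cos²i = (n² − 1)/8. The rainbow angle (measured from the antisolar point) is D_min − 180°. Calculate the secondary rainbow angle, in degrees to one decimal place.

cos²i = (1.78490 − 1)/8 = 0.09811; i = arccos(0.31323) = 71.746°.
sin r = sin 71.746°/1.336 = 0.71084; r = 45.303°.
D_min = 2·71.746° − 6·45.303° + 360° = 231.674°.
Rainbow angle = D_min − 180° = 51.674°.

51.7°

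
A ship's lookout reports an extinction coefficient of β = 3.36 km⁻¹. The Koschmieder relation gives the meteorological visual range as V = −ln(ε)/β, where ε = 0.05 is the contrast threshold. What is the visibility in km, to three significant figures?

V = −ln(0.05) / 3.36 = 2.996 / 3.36 = 0.8916 km.

0.892 km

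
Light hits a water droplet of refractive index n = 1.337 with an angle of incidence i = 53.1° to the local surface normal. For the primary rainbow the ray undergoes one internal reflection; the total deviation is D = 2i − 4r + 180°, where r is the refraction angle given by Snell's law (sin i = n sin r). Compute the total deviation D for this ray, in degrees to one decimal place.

139.3°

sin r = sin 53.1° / 1.337 = 0.7997/1.337 = 0.5981; r = 36.74°.
D = 2·53.1° − 4·36.74° + 180° = 106.20° − 146.94° + 180° = 139.26°.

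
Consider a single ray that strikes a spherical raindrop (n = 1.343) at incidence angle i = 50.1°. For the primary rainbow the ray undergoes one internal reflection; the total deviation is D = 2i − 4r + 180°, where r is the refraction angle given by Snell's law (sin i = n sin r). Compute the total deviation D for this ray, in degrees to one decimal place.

sin r = sin 50.1° / 1.343 = 0.7672/1.343 = 0.5712; r = 34.84°.
D = 2·50.1° − 4·34.84° + 180° = 100.20° − 139.34° + 180° = 140.86°.

140.9°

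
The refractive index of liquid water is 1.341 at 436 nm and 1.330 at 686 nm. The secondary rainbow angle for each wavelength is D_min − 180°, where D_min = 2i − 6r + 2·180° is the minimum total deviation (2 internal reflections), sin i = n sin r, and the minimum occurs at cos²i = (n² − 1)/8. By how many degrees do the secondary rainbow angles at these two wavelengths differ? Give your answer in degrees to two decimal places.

At 436 nm (n = 1.341): cos²i = 0.09979 → i = 71.586°, r = 45.034°, D_min = 232.966°, rainbow angle = 52.966°.
At 686 nm (n = 1.330): cos²i = 0.09611 → i = 71.940°, r = 45.630°, D_min = 230.101°, rainbow angle = 50.101°.
Angular width = |52.966° − 50.101°| = 2.865°.

2.86°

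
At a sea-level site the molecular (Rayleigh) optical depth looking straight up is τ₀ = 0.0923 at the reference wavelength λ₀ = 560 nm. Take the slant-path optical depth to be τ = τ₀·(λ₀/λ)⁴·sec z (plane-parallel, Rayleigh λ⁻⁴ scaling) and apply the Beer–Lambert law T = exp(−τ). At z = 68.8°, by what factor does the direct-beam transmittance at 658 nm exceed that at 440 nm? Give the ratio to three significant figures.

1.71

Airmass: sec 68.8° = 2.7653.
τ(658 nm) = 0.0923 × (560/658)⁴ × 2.7653 = 0.0923 × 0.5246 × 2.7653 = 0.1339.
τ(440 nm) = 0.0923 × (560/440)⁴ × 2.7653 = 0.0923 × 2.6239 × 2.7653 = 0.6697.
T(658)/T(440) = exp(τ_B − τ_A) = exp(0.5358) = 1.7088.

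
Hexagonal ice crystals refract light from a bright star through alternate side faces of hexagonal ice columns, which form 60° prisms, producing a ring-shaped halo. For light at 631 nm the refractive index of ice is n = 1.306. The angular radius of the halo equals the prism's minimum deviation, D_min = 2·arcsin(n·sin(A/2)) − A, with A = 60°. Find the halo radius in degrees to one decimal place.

21.5°

n·sin(A/2) = 1.306 × sin 30° = 1.306 × 0.5000 = 0.6530.
D_min = 2·arcsin(0.6530) − 60° = 2 × 40.768° − 60° = 21.536°.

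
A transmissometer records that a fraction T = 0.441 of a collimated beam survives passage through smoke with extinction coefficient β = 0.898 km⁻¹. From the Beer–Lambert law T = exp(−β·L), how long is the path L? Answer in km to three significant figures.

Beer–Lambert: T = exp(−βL) ⇒ L = −ln(T)/β = −ln(0.441)/0.898 = 0.8187/0.898 = 0.9117 km.

0.912 km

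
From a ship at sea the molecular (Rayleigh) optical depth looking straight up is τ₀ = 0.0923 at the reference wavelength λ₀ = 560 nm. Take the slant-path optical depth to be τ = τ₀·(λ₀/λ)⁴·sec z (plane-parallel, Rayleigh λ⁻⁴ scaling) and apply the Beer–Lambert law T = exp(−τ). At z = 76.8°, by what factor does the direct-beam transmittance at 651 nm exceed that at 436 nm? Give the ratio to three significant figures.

2.41

Airmass: sec 76.8° = 4.3792.
τ(651 nm) = 0.0923 × (560/651)⁴ × 4.3792 = 0.0923 × 0.5476 × 4.3792 = 0.2213.
τ(436 nm) = 0.0923 × (560/436)⁴ × 4.3792 = 0.0923 × 2.7215 × 4.3792 = 1.1000.
T(651)/T(436) = exp(τ_B − τ_A) = exp(0.8787) = 2.4078.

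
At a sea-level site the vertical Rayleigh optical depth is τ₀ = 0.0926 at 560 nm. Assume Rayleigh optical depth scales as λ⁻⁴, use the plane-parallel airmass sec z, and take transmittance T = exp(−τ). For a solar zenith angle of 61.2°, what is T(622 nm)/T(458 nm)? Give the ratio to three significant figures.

1.35

Airmass: sec 61.2° = 2.0757.
τ(622 nm) = 0.0926 × (560/622)⁴ × 2.0757 = 0.0926 × 0.6570 × 2.0757 = 0.1263.
τ(458 nm) = 0.0926 × (560/458)⁴ × 2.0757 = 0.0926 × 2.2351 × 2.0757 = 0.4296.
T(622)/T(458) = exp(τ_B − τ_A) = exp(0.3033) = 1.3543.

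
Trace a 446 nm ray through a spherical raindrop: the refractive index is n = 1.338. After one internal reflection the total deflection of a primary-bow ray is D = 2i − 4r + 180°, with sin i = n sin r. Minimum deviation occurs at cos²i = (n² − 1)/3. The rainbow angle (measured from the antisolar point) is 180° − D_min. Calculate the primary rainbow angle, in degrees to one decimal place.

cos²i = (1.79024 − 1)/3 = 0.26341; i = arccos(0.51324) = 59.120°.
sin r = sin 59.120°/1.338 = 0.64144; r = 39.899°.
D_min = 2·59.120° − 4·39.899° + 180° = 138.643°.
Rainbow angle = 180° − D_min = 41.357°.

41.4°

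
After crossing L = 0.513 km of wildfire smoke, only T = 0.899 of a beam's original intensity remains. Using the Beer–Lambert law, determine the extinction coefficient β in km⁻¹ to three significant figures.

Beer–Lambert: T = exp(−βL) ⇒ β = −ln(T)/L = −ln(0.899)/0.513 = 0.1065/0.513 = 0.2075 km⁻¹.

0.208 km⁻¹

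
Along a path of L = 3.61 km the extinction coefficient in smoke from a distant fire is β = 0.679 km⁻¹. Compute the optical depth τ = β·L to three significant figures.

τ = β·L = 0.679 × 3.61 = 2.4512.

2.45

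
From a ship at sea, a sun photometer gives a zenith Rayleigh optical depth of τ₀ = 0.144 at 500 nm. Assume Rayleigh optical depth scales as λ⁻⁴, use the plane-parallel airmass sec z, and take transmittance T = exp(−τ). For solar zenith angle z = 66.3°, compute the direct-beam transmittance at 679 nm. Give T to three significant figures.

sec 66.3° = 2.4879.
τ = 0.144 × (500/679)⁴ × 2.4879 = 0.144 × 0.2940 × 2.4879 = 0.1053.
T = exp(−0.1053) = 0.9000.

0.900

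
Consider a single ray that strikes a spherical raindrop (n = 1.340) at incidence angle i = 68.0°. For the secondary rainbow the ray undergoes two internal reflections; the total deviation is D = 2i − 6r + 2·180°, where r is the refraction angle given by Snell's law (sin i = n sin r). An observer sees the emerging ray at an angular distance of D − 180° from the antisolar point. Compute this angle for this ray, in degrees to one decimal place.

sin r = sin 68.0° / 1.340 = 0.9272/1.340 = 0.6919; r = 43.78°.
D = 2·68.0° − 6·43.78° + 2·180° = 136.00° − 262.70° + 360° = 233.30°.
Angle from antisolar point = D − 180° = 53.30°.

53.3°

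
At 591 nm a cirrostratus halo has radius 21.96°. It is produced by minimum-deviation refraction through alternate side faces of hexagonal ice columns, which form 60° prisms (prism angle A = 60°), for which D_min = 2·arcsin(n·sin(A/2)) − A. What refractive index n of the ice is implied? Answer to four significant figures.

1.312

Rearranging: n = sin((D_min + A)/2) / sin(A/2).
(D_min + A)/2 = (21.96° + 60°)/2 = 40.980°.
n = sin 40.980° / sin 30° = 0.6558 / 0.5000 = 1.3116.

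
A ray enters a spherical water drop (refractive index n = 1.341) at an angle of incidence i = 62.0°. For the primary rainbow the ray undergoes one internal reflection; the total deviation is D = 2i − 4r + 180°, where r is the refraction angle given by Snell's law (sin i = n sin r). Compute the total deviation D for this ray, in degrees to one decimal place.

sin r = sin 62.0° / 1.341 = 0.8829/1.341 = 0.6584; r = 41.18°.
D = 2·62.0° − 4·41.18° + 180° = 124.00° − 164.72° + 180° = 139.28°.

139.3°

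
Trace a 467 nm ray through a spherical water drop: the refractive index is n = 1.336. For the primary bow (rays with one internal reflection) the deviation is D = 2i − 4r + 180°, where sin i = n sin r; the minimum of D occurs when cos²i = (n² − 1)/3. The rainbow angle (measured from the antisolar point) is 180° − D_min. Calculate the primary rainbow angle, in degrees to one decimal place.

cos²i = (1.78490 − 1)/3 = 0.26163; i = arccos(0.51150) = 59.236°.
sin r = sin 59.236°/1.336 = 0.64318; r = 40.029°.
D_min = 2·59.236° − 4·40.029° + 180° = 138.356°.
Rainbow angle = 180° − D_min = 41.644°.

41.6°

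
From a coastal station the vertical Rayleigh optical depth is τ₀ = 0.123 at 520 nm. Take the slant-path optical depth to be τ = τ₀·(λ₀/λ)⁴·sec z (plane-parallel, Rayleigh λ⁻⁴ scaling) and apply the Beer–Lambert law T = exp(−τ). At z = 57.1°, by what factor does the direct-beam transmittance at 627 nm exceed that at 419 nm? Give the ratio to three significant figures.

Airmass: sec 57.1° = 1.8410.
τ(627 nm) = 0.123 × (520/627)⁴ × 1.8410 = 0.123 × 0.4731 × 1.8410 = 0.1071.
τ(419 nm) = 0.123 × (520/419)⁴ × 1.8410 = 0.123 × 2.3722 × 1.8410 = 0.5372.
T(627)/T(419) = exp(τ_B − τ_A) = exp(0.4301) = 1.5373.

1.54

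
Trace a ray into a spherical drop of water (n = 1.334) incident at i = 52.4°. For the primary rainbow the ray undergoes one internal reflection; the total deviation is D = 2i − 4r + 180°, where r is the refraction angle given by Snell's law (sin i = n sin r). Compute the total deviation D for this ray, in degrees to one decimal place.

139.1°

sin r = sin 52.4° / 1.334 = 0.7923/1.334 = 0.5939; r = 36.44°.
D = 2·52.4° − 4·36.44° + 180° = 104.80° − 145.74° + 180° = 139.06°.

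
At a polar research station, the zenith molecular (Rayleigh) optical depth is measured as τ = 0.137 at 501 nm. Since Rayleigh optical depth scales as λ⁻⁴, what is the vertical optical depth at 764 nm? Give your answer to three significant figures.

τ(764 nm) = τ(501 nm) × (501/764)⁴ = 0.137 × (0.6558)⁴ = 0.137 × 0.1849 = 0.0253.

0.0253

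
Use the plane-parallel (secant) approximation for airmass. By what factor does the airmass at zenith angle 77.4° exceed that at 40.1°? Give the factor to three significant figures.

3.51

X(77.4°)/X(40.1°) = sec 77.4° / sec 40.1° = cos 40.1° / cos 77.4° = 0.7649/0.2181 = 3.5065.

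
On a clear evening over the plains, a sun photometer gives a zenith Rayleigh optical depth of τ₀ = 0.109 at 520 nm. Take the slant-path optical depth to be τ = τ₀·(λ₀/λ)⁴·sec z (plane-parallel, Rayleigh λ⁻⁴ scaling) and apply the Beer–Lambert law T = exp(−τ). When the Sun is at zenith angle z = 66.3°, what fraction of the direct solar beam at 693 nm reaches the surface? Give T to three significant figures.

0.918

sec 66.3° = 2.4879.
τ = 0.109 × (520/693)⁴ × 2.4879 = 0.109 × 0.3170 × 2.4879 = 0.0860.
T = exp(−0.0860) = 0.9176.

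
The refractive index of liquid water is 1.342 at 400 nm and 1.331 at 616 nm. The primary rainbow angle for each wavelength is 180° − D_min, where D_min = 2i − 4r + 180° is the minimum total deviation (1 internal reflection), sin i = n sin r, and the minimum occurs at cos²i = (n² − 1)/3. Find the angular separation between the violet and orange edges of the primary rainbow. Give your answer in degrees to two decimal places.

1.58°

At 400 nm (n = 1.342): cos²i = 0.26699 → i = 58.888°, r = 39.641°, D_min = 139.213°, rainbow angle = 40.787°.
At 616 nm (n = 1.331): cos²i = 0.25719 → i = 59.527°, r = 40.356°, D_min = 137.630°, rainbow angle = 42.370°.
Angular width = |40.787° − 42.370°| = 1.583°.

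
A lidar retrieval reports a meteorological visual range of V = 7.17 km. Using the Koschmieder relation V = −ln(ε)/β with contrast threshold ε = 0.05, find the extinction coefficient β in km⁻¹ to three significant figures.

0.418 km⁻¹

β = −ln(0.05) / V = 2.996 / 7.17 = 0.4178 km⁻¹.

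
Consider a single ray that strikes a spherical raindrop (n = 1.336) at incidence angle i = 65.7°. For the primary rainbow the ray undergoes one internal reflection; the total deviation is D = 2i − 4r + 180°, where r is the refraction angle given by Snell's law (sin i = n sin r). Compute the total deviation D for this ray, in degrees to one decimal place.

139.3°

sin r = sin 65.7° / 1.336 = 0.9114/1.336 = 0.6822; r = 43.01°.
D = 2·65.7° − 4·43.01° + 180° = 131.40° − 172.06° + 180° = 139.34°.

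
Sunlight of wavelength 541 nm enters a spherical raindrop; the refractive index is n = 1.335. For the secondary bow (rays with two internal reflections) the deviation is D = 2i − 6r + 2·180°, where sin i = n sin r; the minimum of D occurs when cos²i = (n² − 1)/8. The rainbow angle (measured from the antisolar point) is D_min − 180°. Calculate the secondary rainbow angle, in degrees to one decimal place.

cos²i = (1.78222 − 1)/8 = 0.09778; i = arccos(0.31269) = 71.778°.
sin r = sin 71.778°/1.335 = 0.71150; r = 45.357°.
D_min = 2·71.778° − 6·45.357° + 360° = 231.414°.
Rainbow angle = D_min − 180° = 51.414°.

51.4°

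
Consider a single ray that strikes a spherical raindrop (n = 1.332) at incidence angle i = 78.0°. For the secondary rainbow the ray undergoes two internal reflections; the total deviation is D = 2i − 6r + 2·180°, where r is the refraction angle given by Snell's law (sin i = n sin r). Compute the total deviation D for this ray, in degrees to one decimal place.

232.5°

sin r = sin 78.0° / 1.332 = 0.9781/1.332 = 0.7343; r = 47.25°.
D = 2·78.0° − 6·47.25° + 2·180° = 156.00° − 283.51° + 360° = 232.49°.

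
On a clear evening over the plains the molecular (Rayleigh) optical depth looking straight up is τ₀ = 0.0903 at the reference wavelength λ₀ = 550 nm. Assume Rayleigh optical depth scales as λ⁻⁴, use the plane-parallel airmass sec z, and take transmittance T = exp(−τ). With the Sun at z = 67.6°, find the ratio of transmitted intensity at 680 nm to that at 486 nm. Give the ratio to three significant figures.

Airmass: sec 67.6° = 2.6242.
τ(680 nm) = 0.0903 × (550/680)⁴ × 2.6242 = 0.0903 × 0.4280 × 2.6242 = 0.1014.
τ(486 nm) = 0.0903 × (550/486)⁴ × 2.6242 = 0.0903 × 1.6402 × 2.6242 = 0.3887.
T(680)/T(486) = exp(τ_B − τ_A) = exp(0.2873) = 1.3328.

1.33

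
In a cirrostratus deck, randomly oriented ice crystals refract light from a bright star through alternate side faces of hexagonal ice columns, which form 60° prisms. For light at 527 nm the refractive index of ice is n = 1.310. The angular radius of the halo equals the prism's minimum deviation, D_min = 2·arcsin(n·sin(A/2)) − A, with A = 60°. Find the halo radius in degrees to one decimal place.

21.8°

n·sin(A/2) = 1.310 × sin 30° = 1.310 × 0.5000 = 0.6550.
D_min = 2·arcsin(0.6550) − 60° = 2 × 40.920° − 60° = 21.839°.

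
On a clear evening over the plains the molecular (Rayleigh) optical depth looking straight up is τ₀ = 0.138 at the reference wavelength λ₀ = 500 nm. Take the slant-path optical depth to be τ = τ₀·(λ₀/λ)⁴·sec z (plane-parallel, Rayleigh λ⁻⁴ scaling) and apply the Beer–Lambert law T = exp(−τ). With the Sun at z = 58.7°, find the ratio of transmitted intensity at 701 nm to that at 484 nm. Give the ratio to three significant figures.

1.26

Airmass: sec 58.7° = 1.9249.
τ(701 nm) = 0.138 × (500/701)⁴ × 1.9249 = 0.138 × 0.2588 × 1.9249 = 0.0688.
τ(484 nm) = 0.138 × (500/484)⁴ × 1.9249 = 0.138 × 1.1389 × 1.9249 = 0.3025.
T(701)/T(484) = exp(τ_B − τ_A) = exp(0.2338) = 1.2634.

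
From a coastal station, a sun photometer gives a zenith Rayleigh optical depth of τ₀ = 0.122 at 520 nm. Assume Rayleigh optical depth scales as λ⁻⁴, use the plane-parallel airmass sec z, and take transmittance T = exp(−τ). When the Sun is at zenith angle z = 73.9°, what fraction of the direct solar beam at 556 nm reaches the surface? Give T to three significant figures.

0.714

sec 73.9° = 3.6060.
τ = 0.122 × (520/556)⁴ × 3.6060 = 0.122 × 0.7651 × 3.6060 = 0.3366.
T = exp(−0.3366) = 0.7142.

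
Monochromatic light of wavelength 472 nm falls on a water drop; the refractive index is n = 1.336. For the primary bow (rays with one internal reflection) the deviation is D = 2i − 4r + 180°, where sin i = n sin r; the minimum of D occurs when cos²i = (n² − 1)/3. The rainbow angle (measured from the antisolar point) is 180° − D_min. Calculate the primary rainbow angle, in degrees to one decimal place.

cos²i = (1.78490 − 1)/3 = 0.26163; i = arccos(0.51150) = 59.236°.
sin r = sin 59.236°/1.336 = 0.64318; r = 40.029°.
D_min = 2·59.236° − 4·40.029° + 180° = 138.356°.
Rainbow angle = 180° − D_min = 41.644°.

41.6°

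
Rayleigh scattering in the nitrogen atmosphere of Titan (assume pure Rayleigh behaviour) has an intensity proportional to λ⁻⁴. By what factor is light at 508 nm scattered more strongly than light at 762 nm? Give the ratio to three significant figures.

5.06

Rayleigh scattering ∝ λ⁻⁴, so the ratio of coefficients is the inverse fourth power of the wavelength ratio.
σ(508)/σ(762) = (762/508)⁴ = (1.5000)⁴ = 5.062.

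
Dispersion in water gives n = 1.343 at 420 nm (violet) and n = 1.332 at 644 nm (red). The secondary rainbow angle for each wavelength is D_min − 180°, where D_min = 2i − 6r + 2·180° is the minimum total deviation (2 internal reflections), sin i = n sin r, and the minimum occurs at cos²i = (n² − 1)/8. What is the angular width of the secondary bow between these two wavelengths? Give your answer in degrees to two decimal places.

At 420 nm (n = 1.343): cos²i = 0.10046 → i = 71.522°, r = 44.928°, D_min = 233.478°, rainbow angle = 53.478°.
At 644 nm (n = 1.332): cos²i = 0.09678 → i = 71.875°, r = 45.520°, D_min = 230.628°, rainbow angle = 50.628°.
Angular width = |53.478° − 50.628°| = 2.849°.

2.85°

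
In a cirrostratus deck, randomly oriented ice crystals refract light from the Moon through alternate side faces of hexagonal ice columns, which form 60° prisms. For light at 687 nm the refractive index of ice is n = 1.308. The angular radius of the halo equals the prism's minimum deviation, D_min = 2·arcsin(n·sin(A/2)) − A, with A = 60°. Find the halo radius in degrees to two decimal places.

21.69°

n·sin(A/2) = 1.308 × sin 30° = 1.308 × 0.5000 = 0.6540.
D_min = 2·arcsin(0.6540) − 60° = 2 × 40.844° − 60° = 21.688°.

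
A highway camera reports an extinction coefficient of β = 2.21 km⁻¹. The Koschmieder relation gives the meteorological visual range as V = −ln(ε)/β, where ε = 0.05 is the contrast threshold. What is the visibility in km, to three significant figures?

V = −ln(0.05) / 2.21 = 2.996 / 2.21 = 1.3555 km.

1.36 km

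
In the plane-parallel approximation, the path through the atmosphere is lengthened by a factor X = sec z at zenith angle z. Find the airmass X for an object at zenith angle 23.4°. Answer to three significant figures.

X = sec z = 1/cos 23.4° = 1/0.9178 = 1.0896.

1.09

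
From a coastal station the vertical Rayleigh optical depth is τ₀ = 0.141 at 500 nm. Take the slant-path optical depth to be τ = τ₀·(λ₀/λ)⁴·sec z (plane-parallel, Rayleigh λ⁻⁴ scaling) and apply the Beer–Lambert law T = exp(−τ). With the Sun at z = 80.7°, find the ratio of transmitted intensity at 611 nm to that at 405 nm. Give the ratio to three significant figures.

Airmass: sec 80.7° = 6.1880.
τ(611 nm) = 0.141 × (500/611)⁴ × 6.1880 = 0.141 × 0.4485 × 6.1880 = 0.3913.
τ(405 nm) = 0.141 × (500/405)⁴ × 6.1880 = 0.141 × 2.3231 × 6.1880 = 2.0269.
T(611)/T(405) = exp(τ_B − τ_A) = exp(1.6356) = 5.1325.

5.13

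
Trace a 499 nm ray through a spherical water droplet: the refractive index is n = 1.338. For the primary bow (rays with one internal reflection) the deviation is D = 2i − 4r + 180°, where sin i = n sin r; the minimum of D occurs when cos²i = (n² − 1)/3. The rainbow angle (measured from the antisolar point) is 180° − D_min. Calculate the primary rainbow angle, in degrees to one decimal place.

41.4°

cos²i = (1.79024 − 1)/3 = 0.26341; i = arccos(0.51324) = 59.120°.
sin r = sin 59.120°/1.338 = 0.64144; r = 39.899°.
D_min = 2·59.120° − 4·39.899° + 180° = 138.643°.
Rainbow angle = 180° − D_min = 41.357°.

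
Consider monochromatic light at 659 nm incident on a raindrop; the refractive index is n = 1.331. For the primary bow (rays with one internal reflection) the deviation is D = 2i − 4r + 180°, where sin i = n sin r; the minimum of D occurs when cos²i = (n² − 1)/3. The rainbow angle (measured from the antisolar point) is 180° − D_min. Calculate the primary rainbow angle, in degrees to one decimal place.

cos²i = (1.77156 − 1)/3 = 0.25719; i = arccos(0.50714) = 59.527°.
sin r = sin 59.527°/1.331 = 0.64753; r = 40.356°.
D_min = 2·59.527° − 4·40.356° + 180° = 137.630°.
Rainbow angle = 180° − D_min = 42.370°.

42.4°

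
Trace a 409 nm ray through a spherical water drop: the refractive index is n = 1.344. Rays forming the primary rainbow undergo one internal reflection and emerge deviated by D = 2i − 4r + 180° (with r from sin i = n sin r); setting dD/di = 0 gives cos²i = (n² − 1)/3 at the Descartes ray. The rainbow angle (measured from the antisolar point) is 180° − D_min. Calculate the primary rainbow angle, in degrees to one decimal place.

cos²i = (1.80634 − 1)/3 = 0.26878; i = arccos(0.51844) = 58.772°.
sin r = sin 58.772°/1.344 = 0.63625; r = 39.512°.
D_min = 2·58.772° − 4·39.512° + 180° = 139.495°.
Rainbow angle = 180° − D_min = 40.505°.

40.5°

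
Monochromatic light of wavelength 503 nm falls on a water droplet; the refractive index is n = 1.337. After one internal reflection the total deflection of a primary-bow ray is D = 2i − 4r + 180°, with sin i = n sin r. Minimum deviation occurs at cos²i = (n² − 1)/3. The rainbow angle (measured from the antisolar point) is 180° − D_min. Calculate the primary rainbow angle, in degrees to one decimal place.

cos²i = (1.78757 − 1)/3 = 0.26252; i = arccos(0.51237) = 59.178°.
sin r = sin 59.178°/1.337 = 0.64231; r = 39.964°.
D_min = 2·59.178° − 4·39.964° + 180° = 138.500°.
Rainbow angle = 180° − D_min = 41.500°.

41.5°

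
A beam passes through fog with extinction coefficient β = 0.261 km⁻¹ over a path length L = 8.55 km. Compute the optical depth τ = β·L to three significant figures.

τ = β·L = 0.261 × 8.55 = 2.2316.

2.23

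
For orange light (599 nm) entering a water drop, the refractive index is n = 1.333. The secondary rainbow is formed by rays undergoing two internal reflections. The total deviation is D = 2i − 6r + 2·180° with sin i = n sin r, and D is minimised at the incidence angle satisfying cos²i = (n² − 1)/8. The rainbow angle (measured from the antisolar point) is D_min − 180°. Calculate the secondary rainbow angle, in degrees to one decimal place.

50.9°

cos²i = (1.77689 − 1)/8 = 0.09711; i = arccos(0.31163) = 71.843°.
sin r = sin 71.843°/1.333 = 0.71283; r = 45.466°.
D_min = 2·71.843° − 6·45.466° + 360° = 230.891°.
Rainbow angle = D_min − 180° = 50.891°.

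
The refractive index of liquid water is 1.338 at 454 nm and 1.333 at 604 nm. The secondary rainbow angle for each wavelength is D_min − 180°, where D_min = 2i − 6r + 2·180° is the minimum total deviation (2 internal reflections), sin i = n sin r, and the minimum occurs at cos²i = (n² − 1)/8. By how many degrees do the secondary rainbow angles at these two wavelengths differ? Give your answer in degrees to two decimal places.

At 454 nm (n = 1.338): cos²i = 0.09878 → i = 71.682°, r = 45.195°, D_min = 232.193°, rainbow angle = 52.193°.
At 604 nm (n = 1.333): cos²i = 0.09711 → i = 71.843°, r = 45.466°, D_min = 230.891°, rainbow angle = 50.891°.
Angular width = |52.193° − 50.891°| = 1.302°.

1.30°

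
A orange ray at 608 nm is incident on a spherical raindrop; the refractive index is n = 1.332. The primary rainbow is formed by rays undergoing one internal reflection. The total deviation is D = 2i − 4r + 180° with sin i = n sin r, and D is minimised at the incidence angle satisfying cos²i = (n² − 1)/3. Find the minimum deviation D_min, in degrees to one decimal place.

cos²i = (1.77422 − 1)/3 = 0.25807; i = arccos(0.50801) = 59.469°.
sin r = sin 59.469°/1.332 = 0.64666; r = 40.290°.
D_min = 2·59.469° − 4·40.290° + 180° = 137.776°.

137.8°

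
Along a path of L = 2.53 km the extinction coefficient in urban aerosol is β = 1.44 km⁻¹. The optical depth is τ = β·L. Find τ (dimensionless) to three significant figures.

3.64

τ = β·L = 1.44 × 2.53 = 3.6432.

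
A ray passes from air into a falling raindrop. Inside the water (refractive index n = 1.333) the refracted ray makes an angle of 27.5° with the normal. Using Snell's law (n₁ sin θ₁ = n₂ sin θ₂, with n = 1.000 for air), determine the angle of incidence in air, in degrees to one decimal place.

Snell: sin θ_i = n · sin θ_r = 1.333 × sin 27.5° = 1.333 × 0.4617 = 0.6155.
θ_i = arcsin(0.6155) = 37.99°.

38.0°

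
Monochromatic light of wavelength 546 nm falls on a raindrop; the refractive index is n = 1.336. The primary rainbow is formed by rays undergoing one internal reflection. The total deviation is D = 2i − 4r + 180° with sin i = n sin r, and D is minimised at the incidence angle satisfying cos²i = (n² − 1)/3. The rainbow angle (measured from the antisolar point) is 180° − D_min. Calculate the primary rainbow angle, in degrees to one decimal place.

41.6°

cos²i = (1.78490 − 1)/3 = 0.26163; i = arccos(0.51150) = 59.236°.
sin r = sin 59.236°/1.336 = 0.64318; r = 40.029°.
D_min = 2·59.236° − 4·40.029° + 180° = 138.356°.
Rainbow angle = 180° − D_min = 41.644°.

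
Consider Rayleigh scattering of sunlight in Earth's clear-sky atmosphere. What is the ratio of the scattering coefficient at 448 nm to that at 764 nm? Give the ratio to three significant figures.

8.46

Rayleigh scattering ∝ λ⁻⁴, so the ratio of coefficients is the inverse fourth power of the wavelength ratio.
σ(448)/σ(764) = (764/448)⁴ = (1.7054)⁴ = 8.458.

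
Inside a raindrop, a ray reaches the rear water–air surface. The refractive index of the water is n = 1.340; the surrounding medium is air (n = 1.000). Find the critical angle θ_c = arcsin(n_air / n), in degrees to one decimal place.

sin θ_c = n_air / n = 1.000 / 1.340 = 0.7463.
θ_c = arcsin(0.7463) = 48.27°.

48.3°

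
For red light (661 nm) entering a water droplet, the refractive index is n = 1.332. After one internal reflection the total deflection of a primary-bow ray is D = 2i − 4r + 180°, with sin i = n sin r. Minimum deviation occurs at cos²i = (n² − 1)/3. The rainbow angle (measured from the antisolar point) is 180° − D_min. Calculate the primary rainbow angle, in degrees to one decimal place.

42.2°

cos²i = (1.77422 − 1)/3 = 0.25807; i = arccos(0.50801) = 59.469°.
sin r = sin 59.469°/1.332 = 0.64666; r = 40.290°.
D_min = 2·59.469° − 4·40.290° + 180° = 137.776°.
Rainbow angle = 180° − D_min = 42.224°.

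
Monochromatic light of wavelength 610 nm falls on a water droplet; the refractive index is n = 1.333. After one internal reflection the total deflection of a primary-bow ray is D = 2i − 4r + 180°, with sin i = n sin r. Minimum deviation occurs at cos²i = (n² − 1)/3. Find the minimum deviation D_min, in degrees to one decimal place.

cos²i = (1.77689 − 1)/3 = 0.25896; i = arccos(0.50888) = 59.410°.
sin r = sin 59.410°/1.333 = 0.64579; r = 40.225°.
D_min = 2·59.410° − 4·40.225° + 180° = 137.922°.

137.9°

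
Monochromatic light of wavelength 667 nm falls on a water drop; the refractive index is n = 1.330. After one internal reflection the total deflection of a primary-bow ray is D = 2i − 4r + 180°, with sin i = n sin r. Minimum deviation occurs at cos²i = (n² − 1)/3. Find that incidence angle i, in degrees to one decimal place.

cos²i = (1.330² − 1)/3 = (1.76890 − 1)/3 = 0.25630.
cos i = 0.50626, so i = 59.585°.

59.6°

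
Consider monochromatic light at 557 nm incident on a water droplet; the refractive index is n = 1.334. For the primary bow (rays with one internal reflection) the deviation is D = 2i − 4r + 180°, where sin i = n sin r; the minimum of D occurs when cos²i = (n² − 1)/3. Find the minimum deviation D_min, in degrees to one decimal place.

cos²i = (1.77956 − 1)/3 = 0.25985; i = arccos(0.50976) = 59.352°.
sin r = sin 59.352°/1.334 = 0.64492; r = 40.159°.
D_min = 2·59.352° − 4·40.159° + 180° = 138.067°.

138.1°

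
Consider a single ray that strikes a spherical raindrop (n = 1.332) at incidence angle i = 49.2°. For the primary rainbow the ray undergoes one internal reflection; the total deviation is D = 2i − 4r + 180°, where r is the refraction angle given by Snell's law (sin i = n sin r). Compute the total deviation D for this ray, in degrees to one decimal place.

139.9°

sin r = sin 49.2° / 1.332 = 0.7570/1.332 = 0.5683; r = 34.63°.
D = 2·49.2° − 4·34.63° + 180° = 98.40° − 138.53° + 180° = 139.87°.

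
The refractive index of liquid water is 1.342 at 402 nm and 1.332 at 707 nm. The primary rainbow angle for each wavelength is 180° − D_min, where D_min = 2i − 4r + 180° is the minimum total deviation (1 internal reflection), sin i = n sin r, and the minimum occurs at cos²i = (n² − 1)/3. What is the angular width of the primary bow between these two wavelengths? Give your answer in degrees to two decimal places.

1.44°

At 402 nm (n = 1.342): cos²i = 0.26699 → i = 58.888°, r = 39.641°, D_min = 139.213°, rainbow angle = 40.787°.
At 707 nm (n = 1.332): cos²i = 0.25807 → i = 59.469°, r = 40.290°, D_min = 137.776°, rainbow angle = 42.224°.
Angular width = |40.787° − 42.224°| = 1.437°.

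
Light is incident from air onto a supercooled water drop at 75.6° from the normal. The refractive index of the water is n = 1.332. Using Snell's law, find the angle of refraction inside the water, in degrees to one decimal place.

46.6°

Snell: sin θ_r = sin θ_i / n = sin 75.6° / 1.332 = 0.9686 / 1.332 = 0.7272.
θ_r = arcsin(0.7272) = 46.65°.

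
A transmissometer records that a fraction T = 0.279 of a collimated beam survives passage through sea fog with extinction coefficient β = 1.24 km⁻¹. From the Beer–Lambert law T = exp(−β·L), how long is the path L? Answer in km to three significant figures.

Beer–Lambert: T = exp(−βL) ⇒ L = −ln(T)/β = −ln(0.279)/1.24 = 1.2765/1.24 = 1.029 km.

1.03 km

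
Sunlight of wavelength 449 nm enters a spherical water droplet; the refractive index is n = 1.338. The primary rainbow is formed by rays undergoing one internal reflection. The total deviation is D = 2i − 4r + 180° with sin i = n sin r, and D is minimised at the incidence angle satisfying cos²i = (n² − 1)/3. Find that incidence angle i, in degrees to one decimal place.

cos²i = (1.338² − 1)/3 = (1.79024 − 1)/3 = 0.26341.
cos i = 0.51324, so i = 59.120°.

59.1°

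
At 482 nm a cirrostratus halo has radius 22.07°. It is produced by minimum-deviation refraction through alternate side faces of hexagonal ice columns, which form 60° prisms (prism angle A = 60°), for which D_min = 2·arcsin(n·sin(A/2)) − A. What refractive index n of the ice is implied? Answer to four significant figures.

Rearranging: n = sin((D_min + A)/2) / sin(A/2).
(D_min + A)/2 = (22.07° + 60°)/2 = 41.035°.
n = sin 41.035° / sin 30° = 0.6565 / 0.5000 = 1.3130.

1.313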